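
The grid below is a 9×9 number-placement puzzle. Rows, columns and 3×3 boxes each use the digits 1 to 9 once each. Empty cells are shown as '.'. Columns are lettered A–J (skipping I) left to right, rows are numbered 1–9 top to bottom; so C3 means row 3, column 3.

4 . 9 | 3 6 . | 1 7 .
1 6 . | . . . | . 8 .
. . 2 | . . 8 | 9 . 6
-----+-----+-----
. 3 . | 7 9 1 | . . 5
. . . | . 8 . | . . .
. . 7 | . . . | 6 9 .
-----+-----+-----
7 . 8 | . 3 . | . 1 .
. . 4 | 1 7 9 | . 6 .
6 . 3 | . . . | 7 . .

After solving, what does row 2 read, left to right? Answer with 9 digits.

165927483

J1 = 2 (sole candidate).
C2 = 5: row 2 has {1,6,8}; col 3 has {2,3,4,7,8,9}; box has {1,2,4,6,9} → only 5 remains.
A3 = 3 (sole candidate).
B3 = 7 (sole candidate).
C4 = 6 (sole candidate).
C5 = 1 (sole candidate).
B1 = 8 (sole candidate).
F1 = 5 (sole candidate).
D3 = 4 (sole candidate).
E3 = 1 (sole candidate).
H3 = 5 (sole candidate).
E2 = 2: row 2 has {1,5,6,8}; col 5 has {1,3,6,7,8,9}; box has {1,3,4,5,6,8} → only 2 remains.
F2 = 7: row 2 has {1,2,5,6,8}; col 6 has {1,5,8,9}; box has {1,2,3,4,5,6,8} → only 7 remains.
D2 = 9: row 2 has {1,2,5,6,7,8}; col 4 has {1,3,4,7}; box has {1,2,3,4,5,6,7,8} → only 9 remains.
J5 = 7 (hidden single in row 5).
J6 = 1 (hidden single in row 6).
F6 = 3 (hidden single in row 6).
A6 = 8 (hidden single in row 6).
A4 = 2 (sole candidate).
H4 = 4 (sole candidate).
A8 = 5 (sole candidate).
B8 = 2 (sole candidate).
H9 = 2 (sole candidate).
G4 = 8 (sole candidate).
A5 = 9 (sole candidate).
H5 = 3 (sole candidate).
B7 = 9 (sole candidate).
J7 = 4 (sole candidate).
G8 = 3 (sole candidate).
J8 = 8 (sole candidate).
B9 = 1 (sole candidate).
F9 = 4 (sole candidate).
J9 = 9 (sole candidate).
G2 = 4: row 2 has {1,2,5,6,7,8,9}; col 7 has {1,3,6,7,8,9}; box has {1,2,5,6,7,8,9} → only 4 remains.
J2 = 3: row 2 has {1,2,4,5,6,7,8,9}; col 9 has {1,2,4,5,6,7,8,9}; box has {1,2,4,5,6,7,8,9} → only 3 remains.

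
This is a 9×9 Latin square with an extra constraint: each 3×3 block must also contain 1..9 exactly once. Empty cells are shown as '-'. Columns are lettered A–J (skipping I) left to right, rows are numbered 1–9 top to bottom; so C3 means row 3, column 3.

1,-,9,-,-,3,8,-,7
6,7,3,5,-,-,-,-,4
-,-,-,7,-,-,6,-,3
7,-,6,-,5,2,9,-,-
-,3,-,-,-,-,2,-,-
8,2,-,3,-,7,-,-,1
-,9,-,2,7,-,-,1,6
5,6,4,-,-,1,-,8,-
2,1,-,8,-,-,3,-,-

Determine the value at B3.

8

G2 = 1: row 2 has {3,4,5,6,7}; col 7 has {2,3,6,8,9}; box has {3,4,6,7,8} → only 1 remains.
A3 = 4: row 3 has {3,6,7}; col 1 has {1,2,5,6,7,8}; box has {1,3,6,7,9} → only 4 remains.
B4 = 4: row 4 has {2,5,6,7,9}; col 2 has {1,2,3,6,7,9}; box has {2,3,6,7,8} → only 4 remains.
D4 = 1: row 4 has {2,4,5,6,7,9}; col 4 has {2,3,5,7,8}; box has {2,3,5,7} → only 1 remains.
H4 = 3: row 4 has {1,2,4,5,6,7,9}; col 8 has {1,8}; box has {1,2,9} → only 3 remains.
J4 = 8: row 4 has {1,2,3,4,5,6,7,9}; col 9 has {1,3,4,6,7}; box has {1,2,3,9} → only 8 remains.
A5 = 9: row 5 has {2,3}; col 1 has {1,2,4,5,6,7,8}; box has {2,3,4,6,7,8} → only 9 remains.
J5 = 5: row 5 has {2,3,9}; col 9 has {1,3,4,6,7,8}; box has {1,2,3,8,9} → only 5 remains.
C6 = 5: row 6 has {1,2,3,7,8}; col 3 has {3,4,6,9}; box has {2,3,4,6,7,8,9} → only 5 remains.
G6 = 4: row 6 has {1,2,3,5,7,8}; col 7 has {1,2,3,6,8,9}; box has {1,2,3,5,8,9} → only 4 remains.
H6 = 6: row 6 has {1,2,3,4,5,7,8}; col 8 has {1,3,8}; box has {1,2,3,4,5,8,9} → only 6 remains.
A7 = 3: row 7 has {1,2,6,7,9}; col 1 has {1,2,4,5,6,7,8,9}; box has {1,2,4,5,6,9} → only 3 remains.
C7 = 8: row 7 has {1,2,3,6,7,9}; col 3 has {3,4,5,6,9}; box has {1,2,3,4,5,6,9} → only 8 remains.
G7 = 5: row 7 has {1,2,3,6,7,8,9}; col 7 has {1,2,3,4,6,8,9}; box has {1,3,6,8} → only 5 remains.
D8 = 9: row 8 has {1,4,5,6,8}; col 4 has {1,2,3,5,7,8}; box has {1,2,7,8} → only 9 remains.
E8 = 3: row 8 has {1,4,5,6,8,9}; col 5 has {5,7}; box has {1,2,7,8,9} → only 3 remains.
G8 = 7: row 8 has {1,3,4,5,6,8,9}; col 7 has {1,2,3,4,5,6,8,9}; box has {1,3,5,6,8} → only 7 remains.
J8 = 2: row 8 has {1,3,4,5,6,7,8,9}; col 9 has {1,3,4,5,6,7,8}; box has {1,3,5,6,7,8} → only 2 remains.
C9 = 7: row 9 has {1,2,3,8}; col 3 has {3,4,5,6,8,9}; box has {1,2,3,4,5,6,8,9} → only 7 remains.
J9 = 9: row 9 has {1,2,3,7,8}; col 9 has {1,2,3,4,5,6,7,8}; box has {1,2,3,5,6,7,8} → only 9 remains.
B1 = 5: row 1 has {1,3,7,8,9}; col 2 has {1,2,3,4,6,7,9}; box has {1,3,4,6,7,9} → only 5 remains.
H1 = 2: row 1 has {1,3,5,7,8,9}; col 8 has {1,3,6,8}; box has {1,3,4,6,7,8} → only 2 remains.
H2 = 9: row 2 has {1,3,4,5,6,7}; col 8 has {1,2,3,6,8}; box has {1,2,3,4,6,7,8} → only 9 remains.
B3 = 8: row 3 has {3,4,6,7}; col 2 has {1,2,3,4,5,6,7,9}; box has {1,3,4,5,6,7,9} → only 8 remains.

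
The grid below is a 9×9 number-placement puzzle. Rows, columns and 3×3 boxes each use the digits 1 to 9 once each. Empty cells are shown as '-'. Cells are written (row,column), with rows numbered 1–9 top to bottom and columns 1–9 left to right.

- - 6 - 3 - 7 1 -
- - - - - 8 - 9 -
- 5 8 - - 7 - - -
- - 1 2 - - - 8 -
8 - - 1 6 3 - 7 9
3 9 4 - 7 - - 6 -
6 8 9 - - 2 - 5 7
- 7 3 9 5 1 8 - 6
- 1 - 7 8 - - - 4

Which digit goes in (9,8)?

3

(4,2) = 6 (sole candidate).
(5,2) = 2 (sole candidate).
(5,3) = 5 (sole candidate).
(5,7) = 4 (sole candidate).
(6,6) = 5 (sole candidate).
(7,5) = 4 (sole candidate).
(8,8) = 2 (sole candidate).
(9,3) = 2 (sole candidate).
(9,6) = 6 (sole candidate).
(9,8) = 3: row 9 has {1,2,4,6,7,8}; col 8 has {1,2,5,6,7,8,9}; box has {2,4,5,6,7,8} → only 3 remains.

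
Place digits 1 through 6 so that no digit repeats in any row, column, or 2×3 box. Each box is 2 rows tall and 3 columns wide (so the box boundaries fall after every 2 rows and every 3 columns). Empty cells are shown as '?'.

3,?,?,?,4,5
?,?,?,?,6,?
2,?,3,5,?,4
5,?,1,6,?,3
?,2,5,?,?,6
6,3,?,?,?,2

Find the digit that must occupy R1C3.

6

R2C6 = 1 (sole candidate).
R3C2 = 6 (sole candidate).
R3C5 = 1 (sole candidate).
R4C2 = 4 (sole candidate).
R4C5 = 2 (sole candidate).
R5C5 = 3 (sole candidate).
R6C3 = 4 (sole candidate).
R6C4 = 1 (sole candidate).
R6C5 = 5 (sole candidate).
R1C2 = 1 (sole candidate).
R1C4 = 2 (sole candidate).
R2C1 = 4 (sole candidate).
R2C2 = 5 (sole candidate).
R2C3 = 2 (sole candidate).
R2C4 = 3 (sole candidate).
R5C1 = 1 (sole candidate).
R5C4 = 4 (sole candidate).
R1C3 = 6: row 1 has {1,2,3,4,5}; col 3 has {1,2,3,4,5}; box has {1,2,3,4,5} → only 6 remains.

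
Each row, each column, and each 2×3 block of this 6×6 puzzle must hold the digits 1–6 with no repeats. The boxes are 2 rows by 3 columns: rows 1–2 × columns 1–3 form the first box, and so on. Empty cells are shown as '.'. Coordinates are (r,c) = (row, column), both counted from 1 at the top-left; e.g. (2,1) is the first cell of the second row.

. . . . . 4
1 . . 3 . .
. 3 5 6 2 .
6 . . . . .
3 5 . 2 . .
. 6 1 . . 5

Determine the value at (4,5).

4

(1,2) = 2 (sole candidate).
(2,2) = 4 (sole candidate).
(2,3) = 6 (sole candidate).
(2,5) = 5 (sole candidate).
(2,6) = 2 (sole candidate).
(3,1) = 4 (sole candidate).
(3,6) = 1 (sole candidate).
(4,2) = 1 (sole candidate).
(4,3) = 2 (sole candidate).
(4,6) = 3 (sole candidate).
(5,3) = 4 (sole candidate).
(5,6) = 6 (sole candidate).
(6,1) = 2 (sole candidate).
(6,4) = 4 (sole candidate).
(6,5) = 3 (sole candidate).
(1,1) = 5 (sole candidate).
(1,3) = 3 (sole candidate).
(1,4) = 1 (sole candidate).
(1,5) = 6 (sole candidate).
(4,4) = 5 (sole candidate).
(4,5) = 4: row 4 has {1,2,3,5,6}; col 5 has {2,3,5,6}; box has {1,2,3,5,6} → only 4 remains.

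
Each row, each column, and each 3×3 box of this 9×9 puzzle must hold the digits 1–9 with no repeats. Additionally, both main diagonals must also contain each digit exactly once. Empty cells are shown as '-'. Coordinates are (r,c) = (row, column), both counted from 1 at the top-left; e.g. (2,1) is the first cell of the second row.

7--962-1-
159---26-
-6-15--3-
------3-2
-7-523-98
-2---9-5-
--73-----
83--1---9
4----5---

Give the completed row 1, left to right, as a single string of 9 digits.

743962815

(1,9) = 5: row 1 has {1,2,6,7,9}; col 9 has {2,8,9}; box has {1,2,3,6}; anti-diagonal has {2,3,4,6,7} → only 5 remains.
(3,1) = 2: row 3 has {1,3,5,6}; col 1 has {1,4,7,8}; box has {1,5,6,7,9} → only 2 remains.
(5,1) = 6: row 5 has {2,3,5,7,8,9}; col 1 has {1,2,4,7,8}; box has {2,7} → only 6 remains.
(6,1) = 3: row 6 has {2,5,9}; col 1 has {1,2,4,6,7,8}; box has {2,6,7} → only 3 remains.
(6,4) = 8: row 6 has {2,3,5,9}; col 4 has {1,3,5,9}; box has {2,3,5,9}; anti-diagonal has {2,3,4,5,6,7} → only 8 remains.
(8,8) = 4: row 8 has {1,3,8,9}; col 8 has {1,3,5,6,9}; box has {9}; main diagonal has {2,5,7,9} → only 4 remains.
(3,3) = 8: row 3 has {1,2,3,5,6}; col 3 has {7,9}; box has {1,2,5,6,7,9}; main diagonal has {2,4,5,7,9} → only 8 remains.
(3,7) = 9: row 3 has {1,2,3,5,6,8}; col 7 has {2,3}; box has {1,2,3,5,6}; anti-diagonal has {2,3,4,5,6,7,8} → only 9 remains.
(4,4) = 6: row 4 has {2,3}; col 4 has {1,3,5,8,9}; box has {2,3,5,8,9}; main diagonal has {2,4,5,7,8,9} → only 6 remains.
(4,6) = 1: row 4 has {2,3,6}; col 6 has {2,3,5,9}; box has {2,3,5,6,8,9}; anti-diagonal has {2,3,4,5,6,7,8,9} → only 1 remains.
(4,8) = 7: row 4 has {1,2,3,6}; col 8 has {1,3,4,5,6,9}; box has {2,3,5,8,9} → only 7 remains.
(7,7) = 1: row 7 has {3,7}; col 7 has {2,3,9}; box has {4,9}; main diagonal has {2,4,5,6,7,8,9} → only 1 remains.
(7,9) = 6: row 7 has {1,3,7}; col 9 has {2,5,8,9}; box has {1,4,9} → only 6 remains.
(9,9) = 3: row 9 has {4,5}; col 9 has {2,5,6,8,9}; box has {1,4,6,9}; main diagonal has {1,2,4,5,6,7,8,9} → only 3 remains.
(1,2) = 4: row 1 has {1,2,5,6,7,9}; col 2 has {2,3,5,6,7}; box has {1,2,5,6,7,8,9} → only 4 remains.
(1,3) = 3: row 1 has {1,2,4,5,6,7,9}; col 3 has {7,8,9}; box has {1,2,4,5,6,7,8,9} → only 3 remains.
(1,7) = 8: row 1 has {1,2,3,4,5,6,7,9}; col 7 has {1,2,3,9}; box has {1,2,3,5,6,9} → only 8 remains.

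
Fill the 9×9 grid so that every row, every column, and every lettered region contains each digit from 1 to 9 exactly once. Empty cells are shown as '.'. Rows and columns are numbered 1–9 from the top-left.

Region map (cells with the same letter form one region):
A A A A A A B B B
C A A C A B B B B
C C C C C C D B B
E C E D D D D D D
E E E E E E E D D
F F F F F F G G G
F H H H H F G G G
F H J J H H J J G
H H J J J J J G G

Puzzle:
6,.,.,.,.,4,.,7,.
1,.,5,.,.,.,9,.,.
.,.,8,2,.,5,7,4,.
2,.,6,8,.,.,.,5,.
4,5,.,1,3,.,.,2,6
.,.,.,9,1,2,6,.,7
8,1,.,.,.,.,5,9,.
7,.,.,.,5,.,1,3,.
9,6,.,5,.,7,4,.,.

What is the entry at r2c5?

7

r1c4 = 3 (sole candidate).
r3c1 = 3 (sole candidate).
r3c2 = 9 (sole candidate).
r3c5 = 6 (sole candidate).
r3c9 = 1 (sole candidate).
r4c7 = 3 (sole candidate).
r5c7 = 8 (sole candidate).
r6c1 = 5 (sole candidate).
r6c8 = 8 (sole candidate).
r8c4 = 6 (sole candidate).
r8c6 = 8 (sole candidate).
r9c3 = 2 (sole candidate).
r9c5 = 8 (sole candidate).
r9c8 = 1 (sole candidate).
r9c9 = 3 (sole candidate).
r1c7 = 2 (sole candidate).
r2c8 = 6 (sole candidate).
r2c9 = 8 (sole candidate).
r5c6 = 9 (sole candidate).
r8c3 = 9 (sole candidate).
r1c2 = 8 (sole candidate).
r1c3 = 1 (sole candidate).
r1c5 = 9 (sole candidate).
r1c9 = 5 (sole candidate).
r2c6 = 3 (sole candidate).
r4c5 = 4 (sole candidate).
r4c6 = 1 (sole candidate).
r4c9 = 9 (sole candidate).
r5c3 = 7 (sole candidate).
r7c6 = 6 (sole candidate).
r4c2 = 7 (sole candidate).
r2c2 = 2 (sole candidate).
r2c4 = 4 (sole candidate).
r2c5 = 7: row 2 has {1,2,3,4,5,6,8,9}; col 5 has {1,3,4,5,6,8,9}; region has {1,2,3,4,5,6,8,9} → only 7 remains.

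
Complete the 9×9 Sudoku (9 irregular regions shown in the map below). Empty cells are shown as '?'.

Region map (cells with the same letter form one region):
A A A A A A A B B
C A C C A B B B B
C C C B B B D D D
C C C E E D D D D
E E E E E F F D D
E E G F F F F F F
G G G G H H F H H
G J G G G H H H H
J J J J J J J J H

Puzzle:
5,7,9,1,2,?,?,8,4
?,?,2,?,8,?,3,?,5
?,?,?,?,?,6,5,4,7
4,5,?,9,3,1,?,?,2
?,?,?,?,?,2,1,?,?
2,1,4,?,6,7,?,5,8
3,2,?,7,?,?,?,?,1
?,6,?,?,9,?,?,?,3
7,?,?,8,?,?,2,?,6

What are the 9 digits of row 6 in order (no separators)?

214367958

R1C6 = 3: row 1 has {1,2,4,5,7,8,9}; col 6 has {1,2,6,7}; region has {1,2,5,7,8,9} → only 3 remains.
R1C7 = 6: row 1 has {1,2,3,4,5,7,8,9}; col 7 has {1,2,3,5}; region has {1,2,3,5,7,8,9} → only 6 remains.
R2C2 = 4: row 2 has {2,3,5,8}; col 2 has {1,2,5,6,7}; region has {1,2,3,5,6,7,8,9} → only 4 remains.
R2C4 = 6: row 2 has {2,3,4,5,8}; col 4 has {1,7,8,9}; region has {2,4,5} → only 6 remains.
R2C6 = 9: row 2 has {2,3,4,5,6,8}; col 6 has {1,2,3,6,7}; region has {3,4,5,6,8} → only 9 remains.
R3C4 = 2: row 3 has {4,5,6,7}; col 4 has {1,6,7,8,9}; region has {3,4,5,6,8,9} → only 2 remains.
R3C5 = 1: row 3 has {2,4,5,6,7}; col 5 has {2,3,6,8,9}; region has {2,3,4,5,6,8,9} → only 1 remains.
R4C7 = 8: row 4 has {1,2,3,4,5,9}; col 7 has {1,2,3,5,6}; region has {1,2,4,5,7} → only 8 remains.
R4C8 = 6: row 4 has {1,2,3,4,5,8,9}; col 8 has {4,5,8}; region has {1,2,4,5,7,8} → only 6 remains.
R5C2 = 8: row 5 has {1,2}; col 2 has {1,2,4,5,6,7}; region has {1,2,3,9} → only 8 remains.
R5C9 = 9: row 5 has {1,2,8}; col 9 has {1,2,3,4,5,6,7,8}; region has {1,2,4,5,6,7,8} → only 9 remains.
R6C4 = 3: row 6 has {1,2,4,5,6,7,8}; col 4 has {1,2,6,7,8,9}; region has {1,2,5,6,7,8} → only 3 remains.
R6C7 = 9: row 6 has {1,2,3,4,5,6,7,8}; col 7 has {1,2,3,5,6,8}; region has {1,2,3,5,6,7,8} → only 9 remains.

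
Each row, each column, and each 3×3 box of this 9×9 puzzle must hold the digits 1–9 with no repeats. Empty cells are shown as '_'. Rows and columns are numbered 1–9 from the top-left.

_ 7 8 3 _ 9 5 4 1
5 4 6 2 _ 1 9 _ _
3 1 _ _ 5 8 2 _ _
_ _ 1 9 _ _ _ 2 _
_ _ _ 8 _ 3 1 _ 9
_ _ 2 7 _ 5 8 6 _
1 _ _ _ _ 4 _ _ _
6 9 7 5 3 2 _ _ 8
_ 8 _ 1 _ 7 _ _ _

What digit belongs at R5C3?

4

R1C1 = 2: row 1 has {1,3,4,5,7,8,9}; col 1 has {1,3,5,6}; box has {1,3,4,5,6,7,8} → only 2 remains.
R1C5 = 6: row 1 has {1,2,3,4,5,7,8,9}; col 5 has {3,5}; box has {1,2,3,5,8,9} → only 6 remains.
R2C5 = 7: row 2 has {1,2,4,5,6,9}; col 5 has {3,5,6}; box has {1,2,3,5,6,8,9} → only 7 remains.
R2C9 = 3: row 2 has {1,2,4,5,6,7,9}; col 9 has {1,8,9}; box has {1,2,4,5,9} → only 3 remains.
R3C3 = 9: row 3 has {1,2,3,5,8}; col 3 has {1,2,6,7,8}; box has {1,2,3,4,5,6,7,8} → only 9 remains.
R3C4 = 4: row 3 has {1,2,3,5,8,9}; col 4 has {1,2,3,5,7,8,9}; box has {1,2,3,5,6,7,8,9} → only 4 remains.
R3C8 = 7: row 3 has {1,2,3,4,5,8,9}; col 8 has {2,4,6}; box has {1,2,3,4,5,9} → only 7 remains.
R3C9 = 6: row 3 has {1,2,3,4,5,7,8,9}; col 9 has {1,3,8,9}; box has {1,2,3,4,5,7,9} → only 6 remains.
R4C5 = 4: row 4 has {1,2,9}; col 5 has {3,5,6,7}; box has {3,5,7,8,9} → only 4 remains.
R4C6 = 6: row 4 has {1,2,4,9}; col 6 has {1,2,3,4,5,7,8,9}; box has {3,4,5,7,8,9} → only 6 remains.
R5C5 = 2: row 5 has {1,3,8,9}; col 5 has {3,4,5,6,7}; box has {3,4,5,6,7,8,9} → only 2 remains.
R5C8 = 5: row 5 has {1,2,3,8,9}; col 8 has {2,4,6,7}; box has {1,2,6,8,9} → only 5 remains.
R6C2 = 3: row 6 has {2,5,6,7,8}; col 2 has {1,4,7,8,9}; box has {1,2} → only 3 remains.
R6C5 = 1: row 6 has {2,3,5,6,7,8}; col 5 has {2,3,4,5,6,7}; box has {2,3,4,5,6,7,8,9} → only 1 remains.
R6C9 = 4: row 6 has {1,2,3,5,6,7,8}; col 9 has {1,3,6,8,9}; box has {1,2,5,6,8,9} → only 4 remains.
R7C4 = 6: row 7 has {1,4}; col 4 has {1,2,3,4,5,7,8,9}; box has {1,2,3,4,5,7} → only 6 remains.
R8C7 = 4: row 8 has {2,3,5,6,7,8,9}; col 7 has {1,2,5,8,9}; box has {8} → only 4 remains.
R8C8 = 1: row 8 has {2,3,4,5,6,7,8,9}; col 8 has {2,4,5,6,7}; box has {4,8} → only 1 remains.
R9C1 = 4: row 9 has {1,7,8}; col 1 has {1,2,3,5,6}; box has {1,6,7,8,9} → only 4 remains.
R9C5 = 9: row 9 has {1,4,7,8}; col 5 has {1,2,3,4,5,6,7}; box has {1,2,3,4,5,6,7} → only 9 remains.
R9C8 = 3: row 9 has {1,4,7,8,9}; col 8 has {1,2,4,5,6,7}; box has {1,4,8} → only 3 remains.
R2C8 = 8: row 2 has {1,2,3,4,5,6,7,9}; col 8 has {1,2,3,4,5,6,7}; box has {1,2,3,4,5,6,7,9} → only 8 remains.
R4C2 = 5: row 4 has {1,2,4,6,9}; col 2 has {1,3,4,7,8,9}; box has {1,2,3} → only 5 remains.
R4C9 = 7: row 4 has {1,2,4,5,6,9}; col 9 has {1,3,4,6,8,9}; box has {1,2,4,5,6,8,9} → only 7 remains.
R5C1 = 7: row 5 has {1,2,3,5,8,9}; col 1 has {1,2,3,4,5,6}; box has {1,2,3,5} → only 7 remains.
R5C2 = 6: row 5 has {1,2,3,5,7,8,9}; col 2 has {1,3,4,5,7,8,9}; box has {1,2,3,5,7} → only 6 remains.
R5C3 = 4: row 5 has {1,2,3,5,6,7,8,9}; col 3 has {1,2,6,7,8,9}; box has {1,2,3,5,6,7} → only 4 remains.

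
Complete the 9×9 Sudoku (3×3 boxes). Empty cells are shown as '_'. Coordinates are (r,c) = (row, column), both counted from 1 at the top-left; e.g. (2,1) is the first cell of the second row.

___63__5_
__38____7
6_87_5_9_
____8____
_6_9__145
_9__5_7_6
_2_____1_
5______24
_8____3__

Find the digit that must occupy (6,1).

3

(2,8) = 6 (sole candidate).
(4,8) = 3 (sole candidate).
(6,8) = 8 (sole candidate).
(9,8) = 7 (sole candidate).
(9,9) = 9 (sole candidate).
(4,9) = 2 (sole candidate).
(7,9) = 8 (sole candidate).
(8,7) = 6 (sole candidate).
(1,9) = 1 (sole candidate).
(3,9) = 3 (sole candidate).
(4,7) = 9 (sole candidate).
(7,7) = 5 (sole candidate).
(1,7) = 8 (hidden single in row 1).
(2,2) = 5 (hidden single in row 2).
(4,3) = 5 (hidden single in row 4).
(4,6) = 6 (hidden single in row 4).
(5,1) = 8 (hidden single in row 5).
(5,6) = 3 (hidden single in row 5).
(6,1) = 3: in row 6, 3 can only go here (every other open cell in that row sees a 3).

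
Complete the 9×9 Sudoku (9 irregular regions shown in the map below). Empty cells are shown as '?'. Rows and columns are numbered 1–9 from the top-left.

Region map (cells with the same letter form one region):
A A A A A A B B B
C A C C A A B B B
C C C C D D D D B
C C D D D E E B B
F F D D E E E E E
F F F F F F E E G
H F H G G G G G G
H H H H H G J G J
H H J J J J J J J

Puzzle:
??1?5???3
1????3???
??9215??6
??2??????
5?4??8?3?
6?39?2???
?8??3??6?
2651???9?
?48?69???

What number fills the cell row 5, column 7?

9

row 7, column 3 = 7 (sole candidate).
row 8, column 5 = 8 (sole candidate).
row 9, column 1 = 3 (sole candidate).
row 2, column 3 = 6 (sole candidate).
row 7, column 1 = 9 (sole candidate).
row 3, column 1 = 4 (hidden single in row 3).
row 6, column 9 = 8 (hidden single in row 6).
row 8, column 7 = 3 (hidden single in row 8).
row 3, column 2 = 3 (hidden single in row 3).
row 4, column 4 = 3 (hidden single in row 4).
row 4, column 2 = 5 (hidden single in column 2).
row 4, column 5 = 9 (hidden single in region D).
row 5, column 4 = 6 (hidden single in region D).
row 1, column 6 = 6 (hidden single in row 1).
row 4, column 7 = 6 (hidden single in row 4).
row 6, column 5 = 4 (hidden single in region F).
row 1, column 4 = 4 (hidden single in region A).
row 7, column 4 = 5 (sole candidate).
row 9, column 4 = 7 (sole candidate).
row 2, column 4 = 8 (sole candidate).
row 4, column 1 = 7 (sole candidate).
row 8, column 9 = 4 (sole candidate).
row 1, column 1 = 8 (sole candidate).
row 4, column 9 = 1 (sole candidate).
row 7, column 9 = 2 (sole candidate).
row 8, column 6 = 7 (sole candidate).
row 9, column 9 = 5 (sole candidate).
row 4, column 6 = 4 (sole candidate).
row 4, column 8 = 8 (sole candidate).
row 7, column 6 = 1 (sole candidate).
row 7, column 7 = 4 (sole candidate).
row 3, column 8 = 7 (sole candidate).
row 1, column 8 = 2 (sole candidate).
row 3, column 7 = 8 (sole candidate).
row 9, column 8 = 1 (sole candidate).
row 6, column 8 = 5 (sole candidate).
row 9, column 7 = 2 (sole candidate).
row 2, column 8 = 4 (sole candidate).
row 2, column 7 = 5 (hidden single in row 2).
row 5, column 5 = 2 (hidden single in row 5).
row 2, column 5 = 7 (sole candidate).
row 2, column 9 = 9 (sole candidate).
row 5, column 9 = 7 (sole candidate).
row 6, column 7 = 1 (sole candidate).
row 1, column 2 = 9 (sole candidate).
row 1, column 7 = 7 (sole candidate).
row 2, column 2 = 2 (sole candidate).
row 5, column 2 = 1 (sole candidate).
row 5, column 7 = 9: row 5 has {1,2,3,4,5,6,7,8}; col 7 has {1,2,3,4,5,6,7,8}; region has {1,2,3,4,5,6,7,8} → only 9 remains.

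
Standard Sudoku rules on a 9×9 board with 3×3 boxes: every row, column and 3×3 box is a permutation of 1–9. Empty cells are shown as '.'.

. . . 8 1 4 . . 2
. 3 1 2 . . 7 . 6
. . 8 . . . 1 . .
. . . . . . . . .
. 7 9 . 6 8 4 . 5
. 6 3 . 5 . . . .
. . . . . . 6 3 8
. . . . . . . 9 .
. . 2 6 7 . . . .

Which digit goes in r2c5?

9

r1c8 = 5 (sole candidate).
r2c5 = 9: row 2 has {1,2,3,6,7}; col 5 has {1,5,6,7}; box has {1,2,4,8} → only 9 remains.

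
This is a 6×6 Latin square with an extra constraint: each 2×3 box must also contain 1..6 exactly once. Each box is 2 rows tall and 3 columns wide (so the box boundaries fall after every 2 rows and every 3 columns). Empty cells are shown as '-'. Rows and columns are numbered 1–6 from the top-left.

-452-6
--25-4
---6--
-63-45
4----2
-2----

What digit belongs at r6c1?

3

r4c4 = 1 (sole candidate).
r5c4 = 3 (sole candidate).
r6c4 = 4 (sole candidate).
r6c6 = 1 (sole candidate).
r3c6 = 3 (sole candidate).
r4c1 = 2 (sole candidate).
r6c3 = 6 (sole candidate).
r6c5 = 5 (sole candidate).
r3c5 = 2 (sole candidate).
r5c3 = 1 (sole candidate).
r5c5 = 6 (sole candidate).
r6c1 = 3: row 6 has {1,2,4,5,6}; col 1 has {2,4}; box has {1,2,4,6} → only 3 remains.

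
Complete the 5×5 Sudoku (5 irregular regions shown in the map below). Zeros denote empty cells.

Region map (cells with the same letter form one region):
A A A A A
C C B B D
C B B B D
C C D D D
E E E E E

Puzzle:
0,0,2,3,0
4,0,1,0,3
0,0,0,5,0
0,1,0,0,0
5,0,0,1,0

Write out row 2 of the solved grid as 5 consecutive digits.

45123

row 1, column 1 = 1 (sole candidate).
row 2, column 4 = 2: row 2 has {1,3,4}; col 4 has {1,3,5}; region has {1,5} → only 2 remains.
row 4, column 4 = 4 (sole candidate).
row 2, column 2 = 5: row 2 has {1,2,3,4}; col 2 has {1}; region has {1,4} → only 5 remains.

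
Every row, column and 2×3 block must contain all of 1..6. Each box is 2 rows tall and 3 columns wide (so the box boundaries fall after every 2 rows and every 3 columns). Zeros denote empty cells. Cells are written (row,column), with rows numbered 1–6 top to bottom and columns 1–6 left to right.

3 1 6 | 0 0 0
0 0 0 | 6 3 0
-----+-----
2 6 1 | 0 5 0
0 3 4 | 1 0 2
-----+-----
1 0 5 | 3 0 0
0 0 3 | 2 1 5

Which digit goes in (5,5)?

4

(1,6) = 4: row 1 has {1,3,6}; col 6 has {2,5}; box has {3,6} → only 4 remains.
(2,3) = 2: row 2 has {3,6}; col 3 has {1,3,4,5,6}; box has {1,3,6} → only 2 remains.
(2,6) = 1: row 2 has {2,3,6}; col 6 has {2,4,5}; box has {3,4,6} → only 1 remains.
(3,4) = 4: row 3 has {1,2,5,6}; col 4 has {1,2,3,6}; box has {1,2,5} → only 4 remains.
(3,6) = 3: row 3 has {1,2,4,5,6}; col 6 has {1,2,4,5}; box has {1,2,4,5} → only 3 remains.
(4,1) = 5: row 4 has {1,2,3,4}; col 1 has {1,2,3}; box has {1,2,3,4,6} → only 5 remains.
(4,5) = 6: row 4 has {1,2,3,4,5}; col 5 has {1,3,5}; box has {1,2,3,4,5} → only 6 remains.
(5,5) = 4: row 5 has {1,3,5}; col 5 has {1,3,5,6}; box has {1,2,3,5} → only 4 remains.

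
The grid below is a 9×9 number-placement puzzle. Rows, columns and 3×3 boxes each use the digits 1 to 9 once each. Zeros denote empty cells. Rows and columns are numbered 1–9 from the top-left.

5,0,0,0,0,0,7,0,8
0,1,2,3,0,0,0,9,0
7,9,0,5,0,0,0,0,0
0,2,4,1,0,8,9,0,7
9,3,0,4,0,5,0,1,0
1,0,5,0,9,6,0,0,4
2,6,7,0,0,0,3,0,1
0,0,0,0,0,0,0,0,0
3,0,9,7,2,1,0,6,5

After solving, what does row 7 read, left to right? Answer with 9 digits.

R1C2 = 4 (sole candidate).
R2C9 = 6 (sole candidate).
R4C1 = 6 (sole candidate).
R4C5 = 3 (sole candidate).
R4C8 = 5 (sole candidate).
R5C3 = 8 (sole candidate).
R5C5 = 7 (sole candidate).
R5C9 = 2 (sole candidate).
R6C2 = 7 (sole candidate).
R6C4 = 2 (sole candidate).
R6C7 = 8 (sole candidate).
R6C8 = 3 (sole candidate).
R8C3 = 1 (sole candidate).
R8C9 = 9 (sole candidate).
R9C2 = 8 (sole candidate).
R9C7 = 4 (sole candidate).
R1C8 = 2 (sole candidate).
R2C1 = 8 (sole candidate).
R2C5 = 4 (sole candidate).
R2C6 = 7 (sole candidate).
R2C7 = 5 (sole candidate).
R3C6 = 2 (sole candidate).
R3C7 = 1 (sole candidate).
R3C8 = 4 (sole candidate).
R3C9 = 3 (sole candidate).
R5C7 = 6 (sole candidate).
R7C8 = 8: row 7 has {1,2,3,6,7}; col 8 has {1,2,3,4,5,6,9}; box has {1,3,4,5,6,9} → only 8 remains.
R8C1 = 4 (sole candidate).
R8C2 = 5 (sole candidate).
R8C6 = 3 (sole candidate).
R8C7 = 2 (sole candidate).
R8C8 = 7 (sole candidate).
R1C6 = 9 (sole candidate).
R3C3 = 6 (sole candidate).
R3C5 = 8 (sole candidate).
R7C4 = 9: row 7 has {1,2,3,6,7,8}; col 4 has {1,2,3,4,5,7}; box has {1,2,3,7} → only 9 remains.
R7C5 = 5: row 7 has {1,2,3,6,7,8,9}; col 5 has {2,3,4,7,8,9}; box has {1,2,3,7,9} → only 5 remains.
R7C6 = 4: row 7 has {1,2,3,5,6,7,8,9}; col 6 has {1,2,3,5,6,7,8,9}; box has {1,2,3,5,7,9} → only 4 remains.

267954381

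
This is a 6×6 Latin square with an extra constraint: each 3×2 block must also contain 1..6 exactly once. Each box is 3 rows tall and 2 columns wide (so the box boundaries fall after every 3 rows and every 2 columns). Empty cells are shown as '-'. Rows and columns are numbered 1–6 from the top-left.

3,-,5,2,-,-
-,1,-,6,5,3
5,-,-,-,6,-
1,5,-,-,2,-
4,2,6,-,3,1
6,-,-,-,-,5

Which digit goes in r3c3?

1

r1c6 = 4 (sole candidate).
r2c1 = 2 (sole candidate).
r2c3 = 4 (sole candidate).
r3c2 = 4 (sole candidate).
r3c6 = 2 (sole candidate).
r4c3 = 3 (sole candidate).
r4c4 = 4 (sole candidate).
r4c6 = 6 (sole candidate).
r5c4 = 5 (sole candidate).
r6c2 = 3 (sole candidate).
r6c4 = 1 (sole candidate).
r6c5 = 4 (sole candidate).
r1c2 = 6 (sole candidate).
r1c5 = 1 (sole candidate).
r3c3 = 1: row 3 has {2,4,5,6}; col 3 has {3,4,5,6}; box has {2,4,5,6} → only 1 remains.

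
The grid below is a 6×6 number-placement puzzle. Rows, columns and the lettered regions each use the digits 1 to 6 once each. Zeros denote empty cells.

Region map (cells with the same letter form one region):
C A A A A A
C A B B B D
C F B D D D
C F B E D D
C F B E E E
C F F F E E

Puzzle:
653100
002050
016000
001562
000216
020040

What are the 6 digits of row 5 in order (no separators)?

r1c5 = 2 (sole candidate).
r1c6 = 4 (sole candidate).
r2c2 = 6 (sole candidate).
r3c5 = 3 (sole candidate).
r3c6 = 5 (sole candidate).
r5c3 = 4: row 5 has {1,2,6}; col 3 has {1,2,3,6}; region has {1,2,5,6} → only 4 remains.
r6c3 = 5 (sole candidate).
r6c6 = 3 (sole candidate).
r2c4 = 3 (sole candidate).
r2c6 = 1 (sole candidate).
r3c4 = 4 (sole candidate).
r5c2 = 3: row 5 has {1,2,4,6}; col 2 has {1,2,5,6}; region has {1,2,5} → only 3 remains.
r6c1 = 1 (sole candidate).
r6c4 = 6 (sole candidate).
r2c1 = 4 (sole candidate).
r3c1 = 2 (sole candidate).
r4c1 = 3 (sole candidate).
r4c2 = 4 (sole candidate).
r5c1 = 5: row 5 has {1,2,3,4,6}; col 1 has {1,2,3,4,6}; region has {1,2,3,4,6} → only 5 remains.

534216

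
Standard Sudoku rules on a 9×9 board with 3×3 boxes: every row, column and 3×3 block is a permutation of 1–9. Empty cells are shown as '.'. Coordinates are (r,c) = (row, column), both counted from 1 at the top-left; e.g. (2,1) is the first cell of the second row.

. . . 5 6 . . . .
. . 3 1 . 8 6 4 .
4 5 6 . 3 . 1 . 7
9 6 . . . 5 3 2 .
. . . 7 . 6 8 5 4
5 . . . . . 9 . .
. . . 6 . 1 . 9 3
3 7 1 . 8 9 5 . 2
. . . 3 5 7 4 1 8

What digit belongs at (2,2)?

(1,7) = 2: row 1 has {5,6}; col 7 has {1,3,4,5,6,8,9}; box has {1,4,6,7} → only 2 remains.
(1,9) = 9: row 1 has {2,5,6}; col 9 has {2,3,4,7,8}; box has {1,2,4,6,7} → only 9 remains.
(2,9) = 5: row 2 has {1,3,4,6,8}; col 9 has {2,3,4,7,8,9}; box has {1,2,4,6,7,9} → only 5 remains.
(3,6) = 2: row 3 has {1,3,4,5,6,7}; col 6 has {1,5,6,7,8,9}; box has {1,3,5,6,8} → only 2 remains.
(3,8) = 8: row 3 has {1,2,3,4,5,6,7}; col 8 has {1,2,4,5,9}; box has {1,2,4,5,6,7,9} → only 8 remains.
(4,9) = 1: row 4 has {2,3,5,6,9}; col 9 has {2,3,4,5,7,8,9}; box has {2,3,4,5,8,9} → only 1 remains.
(5,3) = 2: row 5 has {4,5,6,7,8}; col 3 has {1,3,6}; box has {5,6,9} → only 2 remains.
(6,9) = 6: row 6 has {5,9}; col 9 has {1,2,3,4,5,7,8,9}; box has {1,2,3,4,5,8,9} → only 6 remains.
(7,7) = 7: row 7 has {1,3,6,9}; col 7 has {1,2,3,4,5,6,8,9}; box has {1,2,3,4,5,8,9} → only 7 remains.
(8,4) = 4: row 8 has {1,2,3,5,7,8,9}; col 4 has {1,3,5,6,7}; box has {1,3,5,6,7,8,9} → only 4 remains.
(8,8) = 6: row 8 has {1,2,3,4,5,7,8,9}; col 8 has {1,2,4,5,8,9}; box has {1,2,3,4,5,7,8,9} → only 6 remains.
(9,3) = 9: row 9 has {1,3,4,5,7,8}; col 3 has {1,2,3,6}; box has {1,3,7} → only 9 remains.
(1,6) = 4: row 1 has {2,5,6,9}; col 6 has {1,2,5,6,7,8,9}; box has {1,2,3,5,6,8} → only 4 remains.
(1,8) = 3: row 1 has {2,4,5,6,9}; col 8 has {1,2,4,5,6,8,9}; box has {1,2,4,5,6,7,8,9} → only 3 remains.
(3,4) = 9: row 3 has {1,2,3,4,5,6,7,8}; col 4 has {1,3,4,5,6,7}; box has {1,2,3,4,5,6,8} → only 9 remains.
(4,4) = 8: row 4 has {1,2,3,5,6,9}; col 4 has {1,3,4,5,6,7,9}; box has {5,6,7} → only 8 remains.
(4,5) = 4: row 4 has {1,2,3,5,6,8,9}; col 5 has {3,5,6,8}; box has {5,6,7,8} → only 4 remains.
(5,1) = 1: row 5 has {2,4,5,6,7,8}; col 1 has {3,4,5,9}; box has {2,5,6,9} → only 1 remains.
(5,2) = 3: row 5 has {1,2,4,5,6,7,8}; col 2 has {5,6,7}; box has {1,2,5,6,9} → only 3 remains.
(5,5) = 9: row 5 has {1,2,3,4,5,6,7,8}; col 5 has {3,4,5,6,8}; box has {4,5,6,7,8} → only 9 remains.
(6,4) = 2: row 6 has {5,6,9}; col 4 has {1,3,4,5,6,7,8,9}; box has {4,5,6,7,8,9} → only 2 remains.
(6,5) = 1: row 6 has {2,5,6,9}; col 5 has {3,4,5,6,8,9}; box has {2,4,5,6,7,8,9} → only 1 remains.
(6,6) = 3: row 6 has {1,2,5,6,9}; col 6 has {1,2,4,5,6,7,8,9}; box has {1,2,4,5,6,7,8,9} → only 3 remains.
(6,8) = 7: row 6 has {1,2,3,5,6,9}; col 8 has {1,2,3,4,5,6,8,9}; box has {1,2,3,4,5,6,8,9} → only 7 remains.
(7,5) = 2: row 7 has {1,3,6,7,9}; col 5 has {1,3,4,5,6,8,9}; box has {1,3,4,5,6,7,8,9} → only 2 remains.
(9,2) = 2: row 9 has {1,3,4,5,7,8,9}; col 2 has {3,5,6,7}; box has {1,3,7,9} → only 2 remains.
(2,2) = 9: row 2 has {1,3,4,5,6,8}; col 2 has {2,3,5,6,7}; box has {3,4,5,6} → only 9 remains.

9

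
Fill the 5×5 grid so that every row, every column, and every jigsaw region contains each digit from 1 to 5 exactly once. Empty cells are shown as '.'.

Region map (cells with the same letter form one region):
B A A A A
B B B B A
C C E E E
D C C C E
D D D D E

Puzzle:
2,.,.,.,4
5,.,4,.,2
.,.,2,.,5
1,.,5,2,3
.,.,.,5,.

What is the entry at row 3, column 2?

1

row 4, column 2 = 4 (sole candidate).
row 5, column 3 = 3 (sole candidate).
row 5, column 5 = 1 (sole candidate).
row 1, column 3 = 1 (sole candidate).
row 1, column 4 = 3 (sole candidate).
row 2, column 4 = 1 (sole candidate).
row 3, column 1 = 3 (sole candidate).
row 3, column 2 = 1: row 3 has {2,3,5}; col 2 has {4}; region has {2,3,4,5} → only 1 remains.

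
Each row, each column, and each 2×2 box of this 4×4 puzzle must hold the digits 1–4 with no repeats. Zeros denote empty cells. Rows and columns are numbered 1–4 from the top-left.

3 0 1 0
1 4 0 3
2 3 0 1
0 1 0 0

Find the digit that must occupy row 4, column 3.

row 1, column 2 = 2: row 1 has {1,3}; col 2 has {1,3,4}; box has {1,3,4} → only 2 remains.
row 1, column 4 = 4: row 1 has {1,2,3}; col 4 has {1,3}; box has {1,3} → only 4 remains.
row 2, column 3 = 2: row 2 has {1,3,4}; col 3 has {1}; box has {1,3,4} → only 2 remains.
row 3, column 3 = 4: row 3 has {1,2,3}; col 3 has {1,2}; box has {1} → only 4 remains.
row 4, column 1 = 4: row 4 has {1}; col 1 has {1,2,3}; box has {1,2,3} → only 4 remains.
row 4, column 3 = 3: row 4 has {1,4}; col 3 has {1,2,4}; box has {1,4} → only 3 remains.

3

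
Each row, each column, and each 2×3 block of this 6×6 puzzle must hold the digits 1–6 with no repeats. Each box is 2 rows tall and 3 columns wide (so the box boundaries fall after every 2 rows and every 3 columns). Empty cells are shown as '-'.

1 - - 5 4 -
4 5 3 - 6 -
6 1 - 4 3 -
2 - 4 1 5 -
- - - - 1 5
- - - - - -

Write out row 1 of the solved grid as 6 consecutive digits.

126543

R2C4 = 2 (sole candidate).
R2C6 = 1 (sole candidate).
R3C3 = 5 (sole candidate).
R3C6 = 2 (sole candidate).
R4C2 = 3 (sole candidate).
R4C6 = 6 (sole candidate).
R5C1 = 3 (sole candidate).
R5C4 = 6 (sole candidate).
R6C1 = 5 (sole candidate).
R6C4 = 3 (sole candidate).
R6C5 = 2 (sole candidate).
R6C6 = 4 (sole candidate).
R1C6 = 3: row 1 has {1,4,5}; col 6 has {1,2,4,5,6}; box has {1,2,4,5,6} → only 3 remains.
R5C3 = 2 (sole candidate).
R6C2 = 6 (sole candidate).
R6C3 = 1 (sole candidate).
R1C2 = 2: row 1 has {1,3,4,5}; col 2 has {1,3,5,6}; box has {1,3,4,5} → only 2 remains.
R1C3 = 6: row 1 has {1,2,3,4,5}; col 3 has {1,2,3,4,5}; box has {1,2,3,4,5} → only 6 remains.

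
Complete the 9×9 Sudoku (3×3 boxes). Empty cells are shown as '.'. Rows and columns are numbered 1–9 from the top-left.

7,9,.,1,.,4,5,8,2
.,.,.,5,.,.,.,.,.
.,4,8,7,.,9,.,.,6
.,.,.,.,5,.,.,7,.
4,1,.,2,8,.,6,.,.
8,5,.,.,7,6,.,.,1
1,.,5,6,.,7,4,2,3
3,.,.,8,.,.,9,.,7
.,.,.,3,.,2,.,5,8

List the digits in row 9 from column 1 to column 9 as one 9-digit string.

976342158

R5C6 = 3 (sole candidate).
R5C8 = 9 (sole candidate).
R5C9 = 5 (sole candidate).
R7C2 = 8 (sole candidate).
R7C5 = 9 (sole candidate).
R9C7 = 1: row 9 has {2,3,5,8}; col 7 has {4,5,6,9}; box has {2,3,4,5,7,8,9} → only 1 remains.
R2C6 = 8 (sole candidate).
R3C7 = 3 (sole candidate).
R3C8 = 1 (sole candidate).
R4C6 = 1 (sole candidate).
R4C9 = 4 (sole candidate).
R5C3 = 7 (sole candidate).
R6C7 = 2 (sole candidate).
R6C8 = 3 (sole candidate).
R8C6 = 5 (sole candidate).
R8C8 = 6 (sole candidate).
R9C5 = 4: row 9 has {1,2,3,5,8}; col 5 has {5,7,8,9}; box has {2,3,5,6,7,8,9} → only 4 remains.
R2C7 = 7 (sole candidate).
R2C8 = 4 (sole candidate).
R2C9 = 9 (sole candidate).
R3C5 = 2 (sole candidate).
R4C4 = 9 (sole candidate).
R4C7 = 8 (sole candidate).
R6C3 = 9 (sole candidate).
R6C4 = 4 (sole candidate).
R8C2 = 2 (sole candidate).
R8C3 = 4 (sole candidate).
R8C5 = 1 (sole candidate).
R9C3 = 6: row 9 has {1,2,3,4,5,8}; col 3 has {4,5,7,8,9}; box has {1,2,3,4,5,8} → only 6 remains.
R1C3 = 3 (sole candidate).
R1C5 = 6 (sole candidate).
R2C2 = 6 (sole candidate).
R2C5 = 3 (sole candidate).
R3C1 = 5 (sole candidate).
R4C2 = 3 (sole candidate).
R4C3 = 2 (sole candidate).
R9C1 = 9: row 9 has {1,2,3,4,5,6,8}; col 1 has {1,3,4,5,7,8}; box has {1,2,3,4,5,6,8} → only 9 remains.
R9C2 = 7: row 9 has {1,2,3,4,5,6,8,9}; col 2 has {1,2,3,4,5,6,8,9}; box has {1,2,3,4,5,6,8,9} → only 7 remains.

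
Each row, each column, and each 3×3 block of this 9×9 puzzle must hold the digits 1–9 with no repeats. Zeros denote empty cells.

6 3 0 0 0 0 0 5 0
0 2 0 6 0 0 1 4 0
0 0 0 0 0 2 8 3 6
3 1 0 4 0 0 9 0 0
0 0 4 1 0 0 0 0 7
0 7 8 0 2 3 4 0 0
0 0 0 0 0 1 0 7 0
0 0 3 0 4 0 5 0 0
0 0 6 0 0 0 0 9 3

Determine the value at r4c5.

6

r2c9 = 9 (sole candidate).
r9c7 = 2 (sole candidate).
r1c7 = 7 (sole candidate).
r1c9 = 2 (sole candidate).
r7c7 = 6 (sole candidate).
r5c7 = 3 (sole candidate).
r1c6 = 4 (hidden single in row 1).
r2c5 = 3 (hidden single in row 2).
r6c8 = 6 (hidden single in row 6).
r6c9 = 1 (hidden single in row 6).
r8c9 = 8 (sole candidate).
r4c9 = 5 (sole candidate).
r7c9 = 4 (sole candidate).
r8c2 = 9 (sole candidate).
r8c8 = 1 (sole candidate).
r4c3 = 2 (sole candidate).
r4c8 = 8 (sole candidate).
r5c8 = 2 (sole candidate).
r7c3 = 5 (sole candidate).
r2c3 = 7 (sole candidate).
r7c2 = 8 (sole candidate).
r7c5 = 9 (sole candidate).
r9c2 = 4 (sole candidate).
r3c2 = 5 (sole candidate).
r5c2 = 6 (sole candidate).
r7c1 = 2 (sole candidate).
r7c4 = 3 (sole candidate).
r8c1 = 7 (sole candidate).
r8c4 = 2 (sole candidate).
r8c6 = 6 (sole candidate).
r9c1 = 1 (sole candidate).
r2c1 = 8 (sole candidate).
r2c6 = 5 (sole candidate).
r4c6 = 7 (sole candidate).
r9c6 = 8 (sole candidate).
r4c5 = 6: row 4 has {1,2,3,4,5,7,8,9}; col 5 has {2,3,4,9}; box has {1,2,3,4,7} → only 6 remains.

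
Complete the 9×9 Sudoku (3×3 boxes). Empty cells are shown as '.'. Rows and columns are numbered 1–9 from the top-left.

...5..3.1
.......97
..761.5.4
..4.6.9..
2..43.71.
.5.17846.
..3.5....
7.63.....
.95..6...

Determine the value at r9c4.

r4c4 = 2 (sole candidate).
r4c6 = 5 (sole candidate).
r5c6 = 9 (sole candidate).
r6c3 = 9 (sole candidate).
r2c4 = 8 (sole candidate).
r5c3 = 8 (sole candidate).
r5c9 = 5 (sole candidate).
r6c1 = 3 (sole candidate).
r6c9 = 2 (sole candidate).
r9c4 = 7: row 9 has {5,6,9}; col 4 has {1,2,3,4,5,6,8}; box has {3,5,6} → only 7 remains.

7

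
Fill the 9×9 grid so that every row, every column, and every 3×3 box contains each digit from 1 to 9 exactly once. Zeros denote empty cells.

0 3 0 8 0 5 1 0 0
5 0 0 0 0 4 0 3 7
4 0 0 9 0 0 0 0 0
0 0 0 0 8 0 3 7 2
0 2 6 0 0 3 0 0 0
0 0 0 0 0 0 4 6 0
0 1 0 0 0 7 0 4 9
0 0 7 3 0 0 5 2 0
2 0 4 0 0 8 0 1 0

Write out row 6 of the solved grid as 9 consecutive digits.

r1c8 = 9: row 1 has {1,3,5,8}; col 8 has {1,2,3,4,6,7}; box has {1,3,7} → only 9 remains.
r1c3 = 2: row 1 has {1,3,5,8,9}; col 3 has {4,6,7}; box has {3,4,5} → only 2 remains.
r1c9 = 4: in row 1, 4 can only go here (every other open cell in that row sees a 4).
r3c5 = 3: in row 3, 3 can only go here (every other open cell in that row sees a 3).
r3c2 = 7: in row 3, 7 can only go here (every other open cell in that row sees a 7).
r1c1 = 6: row 1 has {1,2,3,4,5,8,9}; col 1 has {2,4,5}; box has {2,3,4,5,7} → only 6 remains.
r1c5 = 7: row 1 has {1,2,3,4,5,6,8,9}; col 5 has {3,8}; box has {3,4,5,8,9} → only 7 remains.
r8c5 = 4: in row 8, 4 can only go here (every other open cell in that row sees a 4).
r5c4 = 4: in row 5, 4 can only go here (every other open cell in that row sees a 4).
r4c2 = 4: in row 4, 4 can only go here (every other open cell in that row sees a 4).
r5c1 = 7: in row 5, 7 can only go here (every other open cell in that row sees a 7).
r6c4 = 7: in row 6, 7 can only go here (every other open cell in that row sees a 7).
r8c6 = 1: in row 8, 1 can only go here (every other open cell in that row sees a 1).
r3c3 = 1: in row 3, 1 can only go here (every other open cell in that row sees a 1).
r9c9 = 3: in row 9, 3 can only go here (every other open cell in that row sees a 3).
r9c7 = 7: in row 9, 7 can only go here (every other open cell in that row sees a 7).
r5c7 = 9: in column 7, 9 can only go here (every other open cell in that column sees a 9).
r9c5 = 9: in box 8, 9 can only go here (every other open cell in that box sees a 9).
Singles propagation stalls; r6c6 is still open with candidates {2,9}.
  Try r6c6 = 2: this forces r3c6=6, r4c6=9, r4c1=1, r4c3=5, r4c4=6, r9c4=5; then row 7 has no cell left for 5 — contradiction.
So r6c6 = 9.
r4c6 = 6 (sole candidate).
r3c6 = 2 (sole candidate).
r2c7 = 2 (hidden single in row 2).
r6c5 = 2: in row 6, 2 can only go here (every other open cell in that row sees a 2).
r7c4 = 2 (hidden single in row 7).
Singles propagation stalls; r6c2 is still open with candidates {5,8}.
  Try r6c2 = 5: this forces r4c3=9, r9c2=6, r9c4=5; then row 4 has no cell left for 5 — contradiction.
So r6c2 = 8.
r2c2 = 9 (sole candidate).
r2c3 = 8 (sole candidate).
r8c2 = 6 (sole candidate).
r8c9 = 8 (sole candidate).
r9c2 = 5 (sole candidate).
r9c4 = 6 (sole candidate).
r2c4 = 1 (sole candidate).
r2c5 = 6 (sole candidate).
r4c4 = 5 (sole candidate).
r5c5 = 1 (sole candidate).
r5c9 = 5 (sole candidate).
r6c9 = 1: row 6 has {2,4,6,7,8,9}; col 9 has {2,3,4,5,7,8,9}; box has {2,3,4,5,6,7,9} → only 1 remains.
r7c3 = 3 (sole candidate).
r7c5 = 5 (sole candidate).
r7c7 = 6 (sole candidate).
r8c1 = 9 (sole candidate).
r3c7 = 8 (sole candidate).
r3c8 = 5 (sole candidate).
r3c9 = 6 (sole candidate).
r4c1 = 1 (sole candidate).
r4c3 = 9 (sole candidate).
r5c8 = 8 (sole candidate).
r6c1 = 3: row 6 has {1,2,4,6,7,8,9}; col 1 has {1,2,4,5,6,7,9}; box has {1,2,4,6,7,8,9} → only 3 remains.
r6c3 = 5: row 6 has {1,2,3,4,6,7,8,9}; col 3 has {1,2,3,4,6,7,8,9}; box has {1,2,3,4,6,7,8,9} → only 5 remains.

385729461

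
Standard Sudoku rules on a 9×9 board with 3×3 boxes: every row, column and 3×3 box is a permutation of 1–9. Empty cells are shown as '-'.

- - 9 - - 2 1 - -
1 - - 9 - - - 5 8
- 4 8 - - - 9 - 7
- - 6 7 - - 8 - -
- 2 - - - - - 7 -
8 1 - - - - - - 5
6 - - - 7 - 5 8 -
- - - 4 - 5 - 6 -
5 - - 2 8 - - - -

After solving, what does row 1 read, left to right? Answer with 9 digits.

r1c4 = 8: in row 1, 8 can only go here (every other open cell in that row sees an 8).
r5c6 = 8: in row 5, 8 can only go here (every other open cell in that row sees an 8).
r6c3 = 7: in row 6, 7 can only go here (every other open cell in that row sees a 7).
r8c2 = 8: in row 8, 8 can only go here (every other open cell in that row sees an 8).
r9c6 = 6: in row 9, 6 can only go here (every other open cell in that row sees a 6).
r5c3 = 5: in column 3, 5 can only go here (every other open cell in that column sees a 5).
r4c5 = 5: in row 4, 5 can only go here (every other open cell in that row sees a 5).
r1c2 = 5: in row 1, 5 can only go here (every other open cell in that row sees a 5).
r1c1 = 7: in row 1, 7 can only go here (every other open cell in that row sees a 7).
r2c6 = 7: in row 2, 7 can only go here (every other open cell in that row sees a 7).
r3c4 = 5: in row 3, 5 can only go here (every other open cell in that row sees a 5).
r3c5 = 6: in row 3, 6 can only go here (every other open cell in that row sees a 6).
r1c9 = 6: in row 1, 6 can only go here (every other open cell in that row sees a 6).
r2c2 = 6: in row 2, 6 can only go here (every other open cell in that row sees a 6).
r3c6 = 1: in row 3, 1 can only go here (every other open cell in that row sees a 1).
r8c7 = 7: in row 8, 7 can only go here (every other open cell in that row sees a 7).
r9c2 = 7: in row 9, 7 can only go here (every other open cell in that row sees a 7).
r6c5 = 2: in column 5, 2 can only go here (every other open cell in that column sees a 2).
r2c7 = 2: in column 7, 2 can only go here (every other open cell in that column sees a 2).
r2c3 = 3: row 2 has {1,2,5,6,7,8,9}; col 3 has {5,6,7,8,9}; box has {1,4,5,6,7,8,9} → only 3 remains.
r2c5 = 4: row 2 has {1,2,3,5,6,7,8,9}; col 5 has {2,5,6,7,8}; box has {1,2,5,6,7,8,9} → only 4 remains.
r3c1 = 2: row 3 has {1,4,5,6,7,8,9}; col 1 has {1,5,6,7,8}; box has {1,3,4,5,6,7,8,9} → only 2 remains.
r3c8 = 3: row 3 has {1,2,4,5,6,7,8,9}; col 8 has {5,6,7,8}; box has {1,2,5,6,7,8,9} → only 3 remains.
r1c5 = 3: row 1 has {1,2,5,6,7,8,9}; col 5 has {2,4,5,6,7,8}; box has {1,2,4,5,6,7,8,9} → only 3 remains.
r1c8 = 4: row 1 has {1,2,3,5,6,7,8,9}; col 8 has {3,5,6,7,8}; box has {1,2,3,5,6,7,8,9} → only 4 remains.

759832146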